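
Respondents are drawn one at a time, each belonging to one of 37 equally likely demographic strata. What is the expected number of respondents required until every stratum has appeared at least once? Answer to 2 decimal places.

The wait to go from k to k+1 distinct strata is geometric with mean 37/(37-k).
E[T] = 37/37 + 37/36 + 37/35 + ... + 37/2 + 37/1 = 37·H_{37}.
H_{37} = 4.202, so E[T] = 155.459.

155.46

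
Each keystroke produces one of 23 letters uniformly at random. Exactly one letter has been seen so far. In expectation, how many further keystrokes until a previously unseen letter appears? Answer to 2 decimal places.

The number of keystrokes until the next new letter is geometric with success probability 22/23, so its mean is 23/22.
E = 23/22 = 1.045.

1.05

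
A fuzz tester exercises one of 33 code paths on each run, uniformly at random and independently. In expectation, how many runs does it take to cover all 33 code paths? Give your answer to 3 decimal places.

134.930

After k distinct code paths have appeared, the next run gives a new one with probability (33-k)/33, so the expected wait for the (k+1)-th is 33/(33-k).
E[T] = 33/33 + 33/32 + 33/31 + ... + 33/2 + 33/1 = 33·H_{33}.
H_{33} = 4.0888, so E[T] = 134.9303.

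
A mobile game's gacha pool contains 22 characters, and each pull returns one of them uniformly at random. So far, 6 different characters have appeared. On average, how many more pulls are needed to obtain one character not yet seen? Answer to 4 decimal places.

1.3750

Each pull yields a new character with probability (22-6)/22 = 16/22, so the wait is geometric with mean 22/16.
E = 22/16 = 1.37500.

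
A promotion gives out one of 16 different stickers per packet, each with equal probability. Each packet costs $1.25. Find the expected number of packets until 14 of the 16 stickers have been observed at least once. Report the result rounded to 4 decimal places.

30.0917

Going from k to k+1 distinct takes a geometric number of packets with mean 16/(16-k).
Sum over k = 0,...,13: E = 16/16 + 16/15 + 16/14 + ... + 16/4 + 16/3 = 30.09166.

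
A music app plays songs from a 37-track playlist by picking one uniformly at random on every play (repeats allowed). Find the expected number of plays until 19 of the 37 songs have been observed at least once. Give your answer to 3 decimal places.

26.140

Going from k to k+1 distinct takes a geometric number of plays with mean 37/(37-k).
Sum over k = 0,...,18: E = 37/37 + 37/36 + 37/35 + ... + 37/20 + 37/19 = 26.1397.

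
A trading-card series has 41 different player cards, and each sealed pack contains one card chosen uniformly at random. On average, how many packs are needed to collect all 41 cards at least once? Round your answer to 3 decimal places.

After k distinct cards have appeared, the next pack gives a new one with probability (41-k)/41, so the expected wait for the (k+1)-th is 41/(41-k).
E[T] = 41/41 + 41/40 + 41/39 + ... + 41/2 + 41/1 = 41·H_{41}.
H_{41} = 4.3029, so E[T] = 176.4203.

176.420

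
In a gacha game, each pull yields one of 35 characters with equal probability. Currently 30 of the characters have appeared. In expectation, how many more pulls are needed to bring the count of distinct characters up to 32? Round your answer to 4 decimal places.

From k distinct to k+1 distinct takes on average 35/(35-k) pulls.
Sum over k = 30,...,31: E = 35/5 + 35/4 = 15.75000.

15.7500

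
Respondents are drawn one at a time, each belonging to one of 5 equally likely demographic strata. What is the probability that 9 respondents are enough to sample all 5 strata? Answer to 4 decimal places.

0.4271

Let A_i be the event that stratum i is missing after 9 respondents. By inclusion–exclusion on the A_i,
P(all seen) = Σ_{j=0}^{5} (-1)^j C(5,j)((5-j)/5)^9
= 1.00000 - 0.67109 + 0.10078 - 0.00262 + 0.00000 - 0.00000
= 0.42707.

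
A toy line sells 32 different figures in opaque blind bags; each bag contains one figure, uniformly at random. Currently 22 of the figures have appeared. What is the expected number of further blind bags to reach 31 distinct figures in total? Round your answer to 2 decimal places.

From k distinct to k+1 distinct takes on average 32/(32-k) blind bags.
Sum over k = 22,...,30: E = 32/10 + 32/9 + 32/8 + ... + 32/3 + 32/2 = 61.727.

61.73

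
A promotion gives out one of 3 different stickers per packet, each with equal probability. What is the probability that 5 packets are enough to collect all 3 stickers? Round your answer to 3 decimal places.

0.617

Let A_i be the event that sticker i is missing after 5 packets. By inclusion–exclusion on the A_i,
P(all seen) = Σ_{j=0}^{3} (-1)^j C(3,j)((3-j)/3)^5
= 1.0000 - 0.3951 + 0.0123 - 0.0000
= 0.6173.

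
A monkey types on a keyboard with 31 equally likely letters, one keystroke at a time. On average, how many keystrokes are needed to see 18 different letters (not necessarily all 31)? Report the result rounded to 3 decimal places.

Going from k to k+1 distinct takes a geometric number of keystrokes with mean 31/(31-k).
Sum over k = 0,...,17: E = 31/31 + 31/30 + 31/29 + ... + 31/15 + 31/14 = 26.2605.

26.260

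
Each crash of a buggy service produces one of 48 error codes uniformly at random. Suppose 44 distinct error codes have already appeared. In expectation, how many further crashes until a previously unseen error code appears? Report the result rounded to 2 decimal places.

12.00

The number of crashes until the next new error code is geometric with success probability 4/48, so its mean is 48/4.
E = 48/4 = 12.000.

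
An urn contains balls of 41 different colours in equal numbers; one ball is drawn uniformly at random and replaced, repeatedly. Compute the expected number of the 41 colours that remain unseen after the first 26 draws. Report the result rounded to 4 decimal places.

For each colour, P(unseen after 26) = (40/41)^26 = 0.52623.
By linearity of expectation, E[unseen] = 41·(40/41)^26 = 21.57562.

21.5756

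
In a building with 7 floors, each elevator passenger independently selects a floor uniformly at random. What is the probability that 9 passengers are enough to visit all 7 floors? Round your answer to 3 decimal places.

0.058

Let A_i be the event that floor i is missing after 9 passengers. By inclusion–exclusion on the A_i,
P(all seen) = Σ_{j=0}^{7} (-1)^j C(7,j)((7-j)/7)^9
= 1.0000 - 1.7481 + 1.0164 - 0.2274 + 0.0171 - 0.0003 + 0.0000 - 0.0000
= 0.0577.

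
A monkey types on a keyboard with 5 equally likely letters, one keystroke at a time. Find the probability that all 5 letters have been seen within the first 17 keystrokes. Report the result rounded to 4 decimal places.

0.8891

By inclusion–exclusion over which letters are missing,
P(all seen) = Σ_{j=0}^{5} (-1)^j C(5,j)((5-j)/5)^17
= 1.00000 - 0.11259 + 0.00169 - 0.00000 + 0.00000 - 0.00000
= 0.88910.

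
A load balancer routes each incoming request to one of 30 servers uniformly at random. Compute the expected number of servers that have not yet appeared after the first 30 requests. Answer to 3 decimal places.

10.850

For each server, P(unseen after 30) = (29/30)^30 = 0.3617.
By linearity of expectation, E[unseen] = 30·(29/30)^30 = 10.8498.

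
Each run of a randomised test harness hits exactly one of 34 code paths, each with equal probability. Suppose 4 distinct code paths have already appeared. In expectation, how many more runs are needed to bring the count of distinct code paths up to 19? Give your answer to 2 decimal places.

23.01

With k distinct code paths already seen, the next new one takes an expected 34/(34-k) runs.
Sum over k = 4,...,18: E = 34/30 + 34/29 + 34/28 + ... + 34/17 + 34/16 = 23.010.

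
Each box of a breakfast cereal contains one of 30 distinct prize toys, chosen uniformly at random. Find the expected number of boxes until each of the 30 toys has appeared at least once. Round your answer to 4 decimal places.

119.8496

After k distinct toys have appeared, the next box gives a new one with probability (30-k)/30, so the expected wait for the (k+1)-th is 30/(30-k).
E[T] = 30/30 + 30/29 + 30/28 + ... + 30/2 + 30/1 = 30·H_{30}.
H_{30} = 3.99499, so E[T] = 119.84961.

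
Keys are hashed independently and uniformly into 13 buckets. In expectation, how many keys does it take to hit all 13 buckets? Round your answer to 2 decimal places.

41.34

The wait to go from k to k+1 distinct buckets is geometric with mean 13/(13-k).
E[T] = 13/13 + 13/12 + 13/11 + ... + 13/2 + 13/1 = 13·H_{13}.
H_{13} = 3.180, so E[T] = 41.342.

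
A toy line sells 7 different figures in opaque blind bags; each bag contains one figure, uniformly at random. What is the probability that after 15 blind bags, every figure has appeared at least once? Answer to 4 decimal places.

By inclusion–exclusion over which figures are missing,
P(all seen) = Σ_{j=0}^{7} (-1)^j C(7,j)((7-j)/7)^15
= 1.00000 - 0.69326 + 0.13499 - 0.00792 + 0.00011 - 0.00000 + 0.00000 - 0.00000
= 0.43392.

0.4339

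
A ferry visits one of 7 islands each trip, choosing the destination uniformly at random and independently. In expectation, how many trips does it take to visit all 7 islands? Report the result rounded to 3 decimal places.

The wait to go from k to k+1 distinct islands is geometric with mean 7/(7-k).
E[T] = 7/7 + 7/6 + 7/5 + ... + 7/2 + 7/1 = 7·H_{7}.
H_{7} = 2.5929, so E[T] = 18.1500.

18.150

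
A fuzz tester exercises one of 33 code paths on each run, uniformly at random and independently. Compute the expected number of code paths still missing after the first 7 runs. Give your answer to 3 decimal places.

For each code path, P(unseen after 7) = (32/33)^7 = 0.8062.
By linearity of expectation, E[unseen] = 33·(32/33)^7 = 26.6052.

26.605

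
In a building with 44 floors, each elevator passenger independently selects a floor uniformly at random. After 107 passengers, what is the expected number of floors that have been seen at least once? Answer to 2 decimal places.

40.24

For each floor, P(seen in 107 passengers) = 1 - (43/44)^107 = 0.915.
By linearity of expectation, E[distinct seen] = 44·(1 - (43/44)^107) = 40.240.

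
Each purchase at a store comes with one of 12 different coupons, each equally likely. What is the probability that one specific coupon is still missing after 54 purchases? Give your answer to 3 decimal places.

0.009

On each purchase the fixed coupon fails to appear with probability 11/12.
P(still missing after 54) = (11/12)^54 = 0.0091.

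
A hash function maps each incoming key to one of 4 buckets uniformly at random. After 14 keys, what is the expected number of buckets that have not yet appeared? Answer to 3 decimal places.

For each bucket, P(unseen after 14) = (3/4)^14 = 0.0178.
By linearity of expectation, E[unseen] = 4·(3/4)^14 = 0.0713.

0.071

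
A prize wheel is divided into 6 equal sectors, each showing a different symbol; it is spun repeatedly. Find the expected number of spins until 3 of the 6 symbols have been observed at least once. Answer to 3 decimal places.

With k distinct symbols already seen, the next new one arrives after an expected 6/(6-k) spins.
Sum over k = 0,...,2: E = 6/6 + 6/5 + 6/4 = 3.7000.

3.700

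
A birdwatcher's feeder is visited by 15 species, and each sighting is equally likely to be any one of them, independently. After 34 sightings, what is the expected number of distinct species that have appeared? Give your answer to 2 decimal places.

For each species, P(seen in 34 sightings) = 1 - (14/15)^34 = 0.904.
By linearity of expectation, E[distinct seen] = 15·(1 - (14/15)^34) = 13.563.

13.56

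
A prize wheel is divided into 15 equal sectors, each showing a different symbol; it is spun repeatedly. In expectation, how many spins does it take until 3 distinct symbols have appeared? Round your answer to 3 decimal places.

3.225

With k distinct symbols already seen, the next new one arrives after an expected 15/(15-k) spins.
Sum over k = 0,...,2: E = 15/15 + 15/14 + 15/13 = 3.2253.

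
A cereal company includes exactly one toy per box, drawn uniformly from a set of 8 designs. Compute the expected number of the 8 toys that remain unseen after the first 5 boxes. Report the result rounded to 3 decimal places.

4.103

For each toy, P(unseen after 5) = (7/8)^5 = 0.5129.
By linearity of expectation, E[unseen] = 8·(7/8)^5 = 4.1033.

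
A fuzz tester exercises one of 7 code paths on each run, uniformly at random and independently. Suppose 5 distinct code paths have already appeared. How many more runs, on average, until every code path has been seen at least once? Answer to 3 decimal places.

10.500

The wait to go from k to k+1 distinct code paths is geometric with mean 7/(7-k).
Sum over k = 5,...,6: E = 7/2 + 7/1 = 10.5000.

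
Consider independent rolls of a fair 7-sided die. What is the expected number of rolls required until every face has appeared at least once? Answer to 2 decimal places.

The wait to go from k to k+1 distinct faces is geometric with mean 7/(7-k).
E[T] = 7/7 + 7/6 + 7/5 + ... + 7/2 + 7/1 = 7·H_{7}.
H_{7} = 2.593, so E[T] = 18.150.

18.15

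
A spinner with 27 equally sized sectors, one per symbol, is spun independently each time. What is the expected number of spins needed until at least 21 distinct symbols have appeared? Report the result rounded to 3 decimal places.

38.919

Going from k to k+1 distinct takes a geometric number of spins with mean 27/(27-k).
Sum over k = 0,...,20: E = 27/27 + 27/26 + 27/25 + ... + 27/8 + 27/7 = 38.9193.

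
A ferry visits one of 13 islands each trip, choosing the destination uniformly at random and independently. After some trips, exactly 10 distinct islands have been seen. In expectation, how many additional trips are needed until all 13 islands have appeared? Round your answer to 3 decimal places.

The wait to go from k to k+1 distinct islands is geometric with mean 13/(13-k).
Sum over k = 10,...,12: E = 13/3 + 13/2 + 13/1 = 23.8333.

23.833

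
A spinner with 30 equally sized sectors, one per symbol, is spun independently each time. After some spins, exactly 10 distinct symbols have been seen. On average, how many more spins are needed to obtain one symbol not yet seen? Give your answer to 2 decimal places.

1.50

The number of spins until the next new symbol is geometric with success probability 20/30, so its mean is 30/20.
E = 30/20 = 1.500.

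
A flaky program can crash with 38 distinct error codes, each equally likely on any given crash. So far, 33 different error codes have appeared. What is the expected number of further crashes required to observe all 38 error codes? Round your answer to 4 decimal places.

The wait to go from k to k+1 distinct error codes is geometric with mean 38/(38-k).
Sum over k = 33,...,37: E = 38/5 + 38/4 + 38/3 + 38/2 + 38/1 = 86.76667.

86.7667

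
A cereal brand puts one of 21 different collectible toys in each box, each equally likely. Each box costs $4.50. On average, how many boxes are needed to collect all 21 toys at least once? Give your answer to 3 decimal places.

76.553

After k distinct toys have appeared, the next box gives a new one with probability (21-k)/21, so the expected wait for the (k+1)-th is 21/(21-k).
E[T] = 21/21 + 21/20 + 21/19 + ... + 21/2 + 21/1 = 21·H_{21}.
H_{21} = 3.6454, so E[T] = 76.5525.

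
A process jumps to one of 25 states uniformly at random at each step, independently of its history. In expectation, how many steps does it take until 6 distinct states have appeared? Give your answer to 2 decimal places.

Going from k to k+1 distinct takes a geometric number of steps with mean 25/(25-k).
Sum over k = 0,...,5: E = 25/25 + 25/24 + 25/23 + 25/22 + 25/21 + 25/20 = 6.705.

6.71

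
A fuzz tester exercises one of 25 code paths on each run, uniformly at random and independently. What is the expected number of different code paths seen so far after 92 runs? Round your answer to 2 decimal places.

24.42

For each code path, P(seen in 92 runs) = 1 - (24/25)^92 = 0.977.
By linearity of expectation, E[distinct seen] = 25·(1 - (24/25)^92) = 24.415.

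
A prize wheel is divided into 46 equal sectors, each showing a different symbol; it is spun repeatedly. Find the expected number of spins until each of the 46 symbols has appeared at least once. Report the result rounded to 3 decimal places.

203.168

The wait to go from k to k+1 distinct symbols is geometric with mean 46/(46-k).
E[T] = 46/46 + 46/45 + 46/44 + ... + 46/2 + 46/1 = 46·H_{46}.
H_{46} = 4.4167, so E[T] = 203.1676.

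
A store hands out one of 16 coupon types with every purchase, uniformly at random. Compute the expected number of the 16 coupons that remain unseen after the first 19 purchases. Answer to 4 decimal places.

4.6943

For each coupon, P(unseen after 19) = (15/16)^19 = 0.29340.
By linearity of expectation, E[unseen] = 16·(15/16)^19 = 4.69434.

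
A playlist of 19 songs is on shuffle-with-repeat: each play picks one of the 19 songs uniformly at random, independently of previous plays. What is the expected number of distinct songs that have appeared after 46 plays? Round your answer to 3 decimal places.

For each song, P(seen in 46 plays) = 1 - (18/19)^46 = 0.9168.
By linearity of expectation, E[distinct seen] = 19·(1 - (18/19)^46) = 17.4201.

17.420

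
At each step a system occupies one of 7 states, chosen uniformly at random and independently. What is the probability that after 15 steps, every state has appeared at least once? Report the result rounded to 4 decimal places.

By inclusion–exclusion over which states are missing,
P(all seen) = Σ_{j=0}^{7} (-1)^j C(7,j)((7-j)/7)^15
= 1.00000 - 0.69326 + 0.13499 - 0.00792 + 0.00011 - 0.00000 + 0.00000 - 0.00000
= 0.43392.

0.4339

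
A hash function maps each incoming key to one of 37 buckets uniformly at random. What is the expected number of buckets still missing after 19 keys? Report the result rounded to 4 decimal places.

For each bucket, P(unseen after 19) = (36/37)^19 = 0.59418.
By linearity of expectation, E[unseen] = 37·(36/37)^19 = 21.98449.

21.9845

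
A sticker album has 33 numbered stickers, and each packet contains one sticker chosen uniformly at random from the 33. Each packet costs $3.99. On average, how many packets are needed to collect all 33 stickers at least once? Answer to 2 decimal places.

134.93

The wait to go from k to k+1 distinct stickers is geometric with mean 33/(33-k).
E[T] = 33/33 + 33/32 + 33/31 + ... + 33/2 + 33/1 = 33·H_{33}.
H_{33} = 4.089, so E[T] = 134.930.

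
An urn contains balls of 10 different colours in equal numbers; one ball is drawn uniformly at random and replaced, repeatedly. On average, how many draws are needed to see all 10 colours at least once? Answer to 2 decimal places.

Split into phases: going from k distinct to k+1 distinct takes on average 10/(10-k) draws.
E[T] = 10/10 + 10/9 + 10/8 + ... + 10/2 + 10/1 = 10·H_{10}.
H_{10} = 2.929, so E[T] = 29.290.

29.29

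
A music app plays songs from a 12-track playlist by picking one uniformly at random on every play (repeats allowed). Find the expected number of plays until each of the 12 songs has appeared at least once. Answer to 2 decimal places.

After k distinct songs have appeared, the next play gives a new one with probability (12-k)/12, so the expected wait for the (k+1)-th is 12/(12-k).
E[T] = 12/12 + 12/11 + 12/10 + ... + 12/2 + 12/1 = 12·H_{12}.
H_{12} = 3.103, so E[T] = 37.239.

37.24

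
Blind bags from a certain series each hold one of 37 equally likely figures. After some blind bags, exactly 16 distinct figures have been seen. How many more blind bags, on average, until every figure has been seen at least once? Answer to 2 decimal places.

The wait to go from k to k+1 distinct figures is geometric with mean 37/(37-k).
Sum over k = 16,...,36: E = 37/21 + 37/20 + 37/19 + ... + 37/2 + 37/1 = 134.878.

134.88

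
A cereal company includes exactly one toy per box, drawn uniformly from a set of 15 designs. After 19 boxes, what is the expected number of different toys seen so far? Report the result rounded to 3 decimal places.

10.956

For each toy, P(seen in 19 boxes) = 1 - (14/15)^19 = 0.7304.
By linearity of expectation, E[distinct seen] = 15·(1 - (14/15)^19) = 10.9562.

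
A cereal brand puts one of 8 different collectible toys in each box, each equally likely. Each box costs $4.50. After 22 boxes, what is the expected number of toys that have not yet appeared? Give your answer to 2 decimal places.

0.42

For each toy, P(unseen after 22) = (7/8)^22 = 0.053.
By linearity of expectation, E[unseen] = 8·(7/8)^22 = 0.424.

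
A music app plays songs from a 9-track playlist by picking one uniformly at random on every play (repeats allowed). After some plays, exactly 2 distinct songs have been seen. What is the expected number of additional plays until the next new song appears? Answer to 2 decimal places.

1.29

The number of plays until the next new song is geometric with success probability 7/9, so its mean is 9/7.
E = 9/7 = 1.286.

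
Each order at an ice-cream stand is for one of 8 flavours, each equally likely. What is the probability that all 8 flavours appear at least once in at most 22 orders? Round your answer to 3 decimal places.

0.624

Let A_i be the event that flavour i is missing after 22 orders. By inclusion–exclusion on the A_i,
P(all seen) = Σ_{j=0}^{8} (-1)^j C(8,j)((8-j)/8)^22
= 1.0000 - 0.4239 + 0.0499 - 0.0018 + 0.0000 - 0.0000 + 0.0000 - 0.0000 + 0.0000
= 0.6243.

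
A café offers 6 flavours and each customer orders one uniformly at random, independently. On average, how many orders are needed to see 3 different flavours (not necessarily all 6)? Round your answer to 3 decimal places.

3.700

Going from k to k+1 distinct takes a geometric number of orders with mean 6/(6-k).
Sum over k = 0,...,2: E = 6/6 + 6/5 + 6/4 = 3.7000.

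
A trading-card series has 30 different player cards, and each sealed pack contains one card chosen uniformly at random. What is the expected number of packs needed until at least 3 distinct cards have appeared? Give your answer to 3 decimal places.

With k distinct cards already seen, the next new one arrives after an expected 30/(30-k) packs.
Sum over k = 0,...,2: E = 30/30 + 30/29 + 30/28 = 3.1059.

3.106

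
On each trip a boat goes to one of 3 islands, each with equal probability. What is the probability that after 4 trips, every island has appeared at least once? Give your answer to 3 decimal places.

0.444

Let A_i be the event that island i is missing after 4 trips. By inclusion–exclusion on the A_i,
P(all seen) = Σ_{j=0}^{3} (-1)^j C(3,j)((3-j)/3)^4
= 1.0000 - 0.5926 + 0.0370 - 0.0000
= 0.4444.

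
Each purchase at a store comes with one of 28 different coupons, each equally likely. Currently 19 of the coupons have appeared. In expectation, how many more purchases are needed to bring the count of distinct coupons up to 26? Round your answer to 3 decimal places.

The wait to go from k to k+1 distinct coupons is geometric with mean 28/(28-k).
Sum over k = 19,...,25: E = 28/9 + 28/8 + 28/7 + ... + 28/4 + 28/3 = 37.2111.

37.211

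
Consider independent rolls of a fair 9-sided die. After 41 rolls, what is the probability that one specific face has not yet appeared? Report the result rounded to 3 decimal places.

Each roll misses the fixed face with probability (9-1)/9 = 8/9, independently.
P(still missing after 41) = (8/9)^41 = 0.0080.

0.008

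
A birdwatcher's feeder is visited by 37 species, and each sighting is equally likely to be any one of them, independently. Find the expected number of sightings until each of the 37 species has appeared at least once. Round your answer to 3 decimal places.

155.459

The wait to go from k to k+1 distinct species is geometric with mean 37/(37-k).
E[T] = 37/37 + 37/36 + 37/35 + ... + 37/2 + 37/1 = 37·H_{37}.
H_{37} = 4.2016, so E[T] = 155.4587.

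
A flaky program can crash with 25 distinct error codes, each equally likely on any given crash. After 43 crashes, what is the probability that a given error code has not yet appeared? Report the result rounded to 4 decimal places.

Each crash misses the fixed error code with probability (25-1)/25 = 24/25, independently.
P(still missing after 43) = (24/25)^43 = 0.17285.

0.1728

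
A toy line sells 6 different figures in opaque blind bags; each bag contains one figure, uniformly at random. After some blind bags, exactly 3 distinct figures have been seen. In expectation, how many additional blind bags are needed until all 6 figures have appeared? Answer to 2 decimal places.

The wait to go from k to k+1 distinct figures is geometric with mean 6/(6-k).
Sum over k = 3,...,5: E = 6/3 + 6/2 + 6/1 = 11.000.

11.00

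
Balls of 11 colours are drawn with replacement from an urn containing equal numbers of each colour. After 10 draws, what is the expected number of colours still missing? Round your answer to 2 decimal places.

For each colour, P(unseen after 10) = (10/11)^10 = 0.386.
By linearity of expectation, E[unseen] = 11·(10/11)^10 = 4.241.

4.24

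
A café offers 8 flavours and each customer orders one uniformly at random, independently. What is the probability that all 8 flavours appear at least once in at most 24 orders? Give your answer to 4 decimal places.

Let A_i be the event that flavour i is missing after 24 orders. By inclusion–exclusion on the A_i,
P(all seen) = Σ_{j=0}^{8} (-1)^j C(8,j)((8-j)/8)^24
= 1.00000 - 0.32455 + 0.02809 - 0.00071 + 0.00000 - 0.00000 + 0.00000 - 0.00000 + 0.00000
= 0.70284.

0.7028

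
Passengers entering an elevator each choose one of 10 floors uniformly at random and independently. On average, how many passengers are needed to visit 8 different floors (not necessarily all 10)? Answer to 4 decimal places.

14.2897

With k distinct floors already seen, the next new one arrives after an expected 10/(10-k) passengers.
Sum over k = 0,...,7: E = 10/10 + 10/9 + 10/8 + ... + 10/4 + 10/3 = 14.28968.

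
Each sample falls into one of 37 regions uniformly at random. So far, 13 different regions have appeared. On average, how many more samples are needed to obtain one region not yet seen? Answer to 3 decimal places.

Each sample yields a new region with probability (37-13)/37 = 24/37, so the wait is geometric with mean 37/24.
E = 37/24 = 1.5417.

1.542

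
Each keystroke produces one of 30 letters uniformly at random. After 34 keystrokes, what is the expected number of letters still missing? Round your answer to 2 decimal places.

For each letter, P(unseen after 34) = (29/30)^34 = 0.316.
By linearity of expectation, E[unseen] = 30·(29/30)^34 = 9.474.

9.47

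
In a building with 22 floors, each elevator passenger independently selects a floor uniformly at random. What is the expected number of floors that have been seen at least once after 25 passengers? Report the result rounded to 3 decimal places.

For each floor, P(seen in 25 passengers) = 1 - (21/22)^25 = 0.6875.
By linearity of expectation, E[distinct seen] = 22·(1 - (21/22)^25) = 15.1240.

15.124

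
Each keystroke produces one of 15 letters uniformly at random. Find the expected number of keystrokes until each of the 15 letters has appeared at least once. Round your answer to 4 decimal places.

Split into phases: going from k distinct to k+1 distinct takes on average 15/(15-k) keystrokes.
E[T] = 15/15 + 15/14 + 15/13 + ... + 15/2 + 15/1 = 15·H_{15}.
H_{15} = 3.31823, so E[T] = 49.77343.

49.7734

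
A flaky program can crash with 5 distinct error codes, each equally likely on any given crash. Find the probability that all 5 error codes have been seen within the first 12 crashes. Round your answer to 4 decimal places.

0.6780

By inclusion–exclusion over which error codes are missing,
P(all seen) = Σ_{j=0}^{5} (-1)^j C(5,j)((5-j)/5)^12
= 1.00000 - 0.34360 + 0.02177 - 0.00017 + 0.00000 - 0.00000
= 0.67800.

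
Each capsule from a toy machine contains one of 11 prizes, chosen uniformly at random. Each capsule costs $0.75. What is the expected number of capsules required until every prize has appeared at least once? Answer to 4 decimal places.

After k distinct prizes have appeared, the next capsule gives a new one with probability (11-k)/11, so the expected wait for the (k+1)-th is 11/(11-k).
E[T] = 11/11 + 11/10 + 11/9 + ... + 11/2 + 11/1 = 11·H_{11}.
H_{11} = 3.01988, so E[T] = 33.21865.

33.2187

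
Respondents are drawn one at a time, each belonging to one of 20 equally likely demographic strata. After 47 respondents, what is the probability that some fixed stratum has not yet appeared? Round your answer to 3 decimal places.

0.090

On each respondent the fixed stratum fails to appear with probability 19/20.
P(still missing after 47) = (19/20)^47 = 0.0897.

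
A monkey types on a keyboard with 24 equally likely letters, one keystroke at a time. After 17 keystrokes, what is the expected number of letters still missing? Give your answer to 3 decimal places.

For each letter, P(unseen after 17) = (23/24)^17 = 0.4850.
By linearity of expectation, E[unseen] = 24·(23/24)^17 = 11.6411.

11.641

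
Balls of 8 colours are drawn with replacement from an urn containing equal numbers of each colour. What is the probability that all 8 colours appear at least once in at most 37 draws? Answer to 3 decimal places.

0.943

Let A_i be the event that colour i is missing after 37 draws. By inclusion–exclusion on the A_i,
P(all seen) = Σ_{j=0}^{8} (-1)^j C(8,j)((8-j)/8)^37
= 1.0000 - 0.0572 + 0.0007 - 0.0000 + 0.0000 - 0.0000 + 0.0000 - 0.0000 + 0.0000
= 0.9435.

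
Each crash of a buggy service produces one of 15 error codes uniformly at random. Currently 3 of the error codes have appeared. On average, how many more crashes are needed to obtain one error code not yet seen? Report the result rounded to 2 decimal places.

Each crash yields a new error code with probability (15-3)/15 = 12/15, so the wait is geometric with mean 15/12.
E = 15/12 = 1.250.

1.25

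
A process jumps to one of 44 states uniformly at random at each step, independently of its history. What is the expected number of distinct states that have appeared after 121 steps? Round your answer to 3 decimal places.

For each state, P(seen in 121 steps) = 1 - (43/44)^121 = 0.9381.
By linearity of expectation, E[distinct seen] = 44·(1 - (43/44)^121) = 41.2750.

41.275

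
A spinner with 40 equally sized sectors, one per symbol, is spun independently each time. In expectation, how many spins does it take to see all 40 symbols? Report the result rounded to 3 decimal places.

171.142

After k distinct symbols have appeared, the next spin gives a new one with probability (40-k)/40, so the expected wait for the (k+1)-th is 40/(40-k).
E[T] = 40/40 + 40/39 + 40/38 + ... + 40/2 + 40/1 = 40·H_{40}.
H_{40} = 4.2785, so E[T] = 171.1417.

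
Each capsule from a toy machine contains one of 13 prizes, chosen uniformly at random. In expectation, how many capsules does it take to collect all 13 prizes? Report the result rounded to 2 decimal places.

After k distinct prizes have appeared, the next capsule gives a new one with probability (13-k)/13, so the expected wait for the (k+1)-th is 13/(13-k).
E[T] = 13/13 + 13/12 + 13/11 + ... + 13/2 + 13/1 = 13·H_{13}.
H_{13} = 3.180, so E[T] = 41.342.

41.34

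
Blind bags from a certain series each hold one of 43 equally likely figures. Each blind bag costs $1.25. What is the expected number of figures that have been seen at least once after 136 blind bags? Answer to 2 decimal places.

For each figure, P(seen in 136 blind bags) = 1 - (42/43)^136 = 0.959.
By linearity of expectation, E[distinct seen] = 43·(1 - (42/43)^136) = 41.247.

41.25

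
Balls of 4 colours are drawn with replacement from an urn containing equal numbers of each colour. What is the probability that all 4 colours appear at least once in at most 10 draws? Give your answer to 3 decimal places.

0.781

By inclusion–exclusion over which colours are missing,
P(all seen) = Σ_{j=0}^{4} (-1)^j C(4,j)((4-j)/4)^10
= 1.0000 - 0.2253 + 0.0059 - 0.0000 + 0.0000
= 0.7806.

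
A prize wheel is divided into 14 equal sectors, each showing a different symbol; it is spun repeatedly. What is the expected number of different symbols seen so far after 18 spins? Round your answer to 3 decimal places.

For each symbol, P(seen in 18 spins) = 1 - (13/14)^18 = 0.7366.
By linearity of expectation, E[distinct seen] = 14·(1 - (13/14)^18) = 10.3119.

10.312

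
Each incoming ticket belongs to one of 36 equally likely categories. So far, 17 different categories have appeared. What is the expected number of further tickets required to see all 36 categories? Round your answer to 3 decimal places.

127.719

From k distinct to k+1 distinct takes on average 36/(36-k) tickets.
Sum over k = 17,...,35: E = 36/19 + 36/18 + 36/17 + ... + 36/2 + 36/1 = 127.7186.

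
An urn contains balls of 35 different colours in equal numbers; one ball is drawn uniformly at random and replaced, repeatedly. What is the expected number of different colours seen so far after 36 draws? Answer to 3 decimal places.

For each colour, P(seen in 36 draws) = 1 - (34/35)^36 = 0.6478.
By linearity of expectation, E[distinct seen] = 35·(1 - (34/35)^36) = 22.6729.

22.673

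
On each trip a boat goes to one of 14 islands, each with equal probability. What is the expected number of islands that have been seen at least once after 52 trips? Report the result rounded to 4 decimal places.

13.7032

For each island, P(seen in 52 trips) = 1 - (13/14)^52 = 0.97880.
By linearity of expectation, E[distinct seen] = 14·(1 - (13/14)^52) = 13.70316.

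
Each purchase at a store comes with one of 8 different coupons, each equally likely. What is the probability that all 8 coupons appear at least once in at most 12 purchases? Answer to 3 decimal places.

0.093

By inclusion–exclusion over which coupons are missing,
P(all seen) = Σ_{j=0}^{8} (-1)^j C(8,j)((8-j)/8)^12
= 1.0000 - 1.6113 + 0.8869 - 0.1990 + 0.0171 - 0.0004 + 0.0000 - 0.0000 + 0.0000
= 0.0933.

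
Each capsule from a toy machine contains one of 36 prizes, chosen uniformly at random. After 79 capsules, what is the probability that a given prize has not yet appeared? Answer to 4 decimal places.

Each capsule misses the fixed prize with probability (36-1)/36 = 35/36, independently.
P(still missing after 79) = (35/36)^79 = 0.10801.

0.1080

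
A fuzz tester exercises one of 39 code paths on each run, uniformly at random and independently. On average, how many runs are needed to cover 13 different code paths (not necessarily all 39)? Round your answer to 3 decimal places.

With k distinct code paths already seen, the next new one arrives after an expected 39/(39-k) runs.
Sum over k = 0,...,12: E = 39/39 + 39/38 + 39/37 + ... + 39/28 + 39/27 = 15.5658.

15.566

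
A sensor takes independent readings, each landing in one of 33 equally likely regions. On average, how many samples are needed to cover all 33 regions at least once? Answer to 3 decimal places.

134.930

The wait to go from k to k+1 distinct regions is geometric with mean 33/(33-k).
E[T] = 33/33 + 33/32 + 33/31 + ... + 33/2 + 33/1 = 33·H_{33}.
H_{33} = 4.0888, so E[T] = 134.9303.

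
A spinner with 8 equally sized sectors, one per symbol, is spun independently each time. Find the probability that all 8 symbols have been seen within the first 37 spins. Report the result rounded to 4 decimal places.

0.9435

By inclusion–exclusion over which symbols are missing,
P(all seen) = Σ_{j=0}^{8} (-1)^j C(8,j)((8-j)/8)^37
= 1.00000 - 0.05720 + 0.00067 - 0.00000 + 0.00000 - 0.00000 + 0.00000 - 0.00000 + 0.00000
= 0.94347.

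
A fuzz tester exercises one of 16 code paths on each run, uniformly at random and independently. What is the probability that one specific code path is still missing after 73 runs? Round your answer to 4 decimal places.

0.0090

Each run misses the fixed code path with probability (16-1)/16 = 15/16, independently.
P(still missing after 73) = (15/16)^73 = 0.00899.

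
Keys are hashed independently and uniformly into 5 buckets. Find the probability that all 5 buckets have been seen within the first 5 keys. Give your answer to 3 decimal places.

Let A_i be the event that bucket i is missing after 5 keys. By inclusion–exclusion on the A_i,
P(all seen) = Σ_{j=0}^{5} (-1)^j C(5,j)((5-j)/5)^5
= 1.0000 - 1.6384 + 0.7776 - 0.1024 + 0.0016 - 0.0000
= 0.0384.

0.038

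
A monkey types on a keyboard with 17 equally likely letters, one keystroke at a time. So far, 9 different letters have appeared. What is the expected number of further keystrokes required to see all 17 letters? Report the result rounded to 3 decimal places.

From k distinct to k+1 distinct takes on average 17/(17-k) keystrokes.
Sum over k = 9,...,16: E = 17/8 + 17/7 + 17/6 + ... + 17/2 + 17/1 = 46.2036.

46.204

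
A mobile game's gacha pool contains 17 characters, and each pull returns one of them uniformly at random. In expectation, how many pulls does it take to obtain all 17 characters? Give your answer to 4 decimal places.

58.4724

The wait to go from k to k+1 distinct characters is geometric with mean 17/(17-k).
E[T] = 17/17 + 17/16 + 17/15 + ... + 17/2 + 17/1 = 17·H_{17}.
H_{17} = 3.43955, so E[T] = 58.47239.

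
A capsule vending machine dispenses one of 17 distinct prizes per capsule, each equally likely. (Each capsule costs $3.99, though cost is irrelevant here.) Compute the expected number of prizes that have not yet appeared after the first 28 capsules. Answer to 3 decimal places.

3.113

For each prize, P(unseen after 28) = (16/17)^28 = 0.1831.
By linearity of expectation, E[unseen] = 17·(16/17)^28 = 3.1134.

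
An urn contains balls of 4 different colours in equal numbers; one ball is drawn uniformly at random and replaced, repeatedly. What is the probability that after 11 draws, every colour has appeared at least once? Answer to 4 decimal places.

By inclusion–exclusion over which colours are missing,
P(all seen) = Σ_{j=0}^{4} (-1)^j C(4,j)((4-j)/4)^11
= 1.00000 - 0.16894 + 0.00293 - 0.00000 + 0.00000
= 0.83399.

0.8340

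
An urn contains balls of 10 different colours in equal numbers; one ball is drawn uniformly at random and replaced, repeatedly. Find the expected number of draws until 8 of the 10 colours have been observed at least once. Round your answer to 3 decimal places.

14.290

Going from k to k+1 distinct takes a geometric number of draws with mean 10/(10-k).
Sum over k = 0,...,7: E = 10/10 + 10/9 + 10/8 + ... + 10/4 + 10/3 = 14.2897.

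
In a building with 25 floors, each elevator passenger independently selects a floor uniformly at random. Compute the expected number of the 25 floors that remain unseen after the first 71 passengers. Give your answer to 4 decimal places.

1.3778

For each floor, P(unseen after 71) = (24/25)^71 = 0.05511.
By linearity of expectation, E[unseen] = 25·(24/25)^71 = 1.37784.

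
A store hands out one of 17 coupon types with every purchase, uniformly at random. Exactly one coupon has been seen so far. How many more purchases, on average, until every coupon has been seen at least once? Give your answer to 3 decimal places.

From k distinct to k+1 distinct takes on average 17/(17-k) purchases.
Sum over k = 1,...,16: E = 17/16 + 17/15 + 17/14 + ... + 17/2 + 17/1 = 57.4724.

57.472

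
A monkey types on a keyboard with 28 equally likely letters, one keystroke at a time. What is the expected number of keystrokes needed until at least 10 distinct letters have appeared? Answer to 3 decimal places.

With k distinct letters already seen, the next new one arrives after an expected 28/(28-k) keystrokes.
Sum over k = 0,...,9: E = 28/28 + 28/27 + 28/26 + ... + 28/20 + 28/19 = 12.0978.

12.098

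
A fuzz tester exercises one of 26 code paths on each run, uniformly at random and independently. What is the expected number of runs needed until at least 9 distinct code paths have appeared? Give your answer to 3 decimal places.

With k distinct code paths already seen, the next new one arrives after an expected 26/(26-k) runs.
Sum over k = 0,...,8: E = 26/26 + 26/25 + 26/24 + ... + 26/19 + 26/18 = 10.7865.

10.787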